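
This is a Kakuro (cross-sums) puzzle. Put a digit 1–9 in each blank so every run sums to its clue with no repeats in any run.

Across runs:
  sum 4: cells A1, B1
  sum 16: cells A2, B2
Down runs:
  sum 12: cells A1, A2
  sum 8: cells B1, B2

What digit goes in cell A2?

9

4 in 2 cells must be {1,3}; 16 in 2 cells must be {7,9}.
The 4 across and the 12 down share only 3, so A1 = 3.
B1 = 4 − 3 = 1 completes the 4 across.
A2 = 12 − 3 = 9 completes the 12 down.
B2 = 16 − 9 = 7 completes the 16 across.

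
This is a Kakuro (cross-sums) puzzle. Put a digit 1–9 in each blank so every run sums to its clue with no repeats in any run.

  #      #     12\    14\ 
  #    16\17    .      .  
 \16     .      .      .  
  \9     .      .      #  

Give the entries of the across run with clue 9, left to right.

7, 2

17 in 2 cells must be {8,9}; 16 in 2 cells must be {7,9}.
The 9 across and the 16 down share only 7, so R3C1 = 7.
R3C2 = 9 − 7 = 2 completes the 9 across.
R1C2 = 9: the only remaining digit allowed by both the 17 across and the 12 down.
R1C3 = 17 − 9 = 8 completes the 17 across.
R2C1 = 16 − 7 = 9 completes the 16 down.
R2C2 = 12 − 11 = 1 completes the 12 down.
R2C3 = 16 − 10 = 6 completes the 16 across.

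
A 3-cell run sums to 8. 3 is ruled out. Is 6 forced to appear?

No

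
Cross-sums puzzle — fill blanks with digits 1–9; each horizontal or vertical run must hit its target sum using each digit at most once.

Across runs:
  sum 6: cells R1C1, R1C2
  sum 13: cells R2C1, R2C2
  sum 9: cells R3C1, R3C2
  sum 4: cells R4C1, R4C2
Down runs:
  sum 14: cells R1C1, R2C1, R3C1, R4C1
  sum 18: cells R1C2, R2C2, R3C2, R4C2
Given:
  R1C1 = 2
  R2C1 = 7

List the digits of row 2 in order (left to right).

4 in 2 cells must be {1,3}.
R1C2 = 6 − 2 = 4 completes the 6 across.
R2C2 = 13 − 7 = 6 completes the 13 across.
R4C1 = 1: the only remaining digit allowed by both the 4 across and the 14 down.
R4C2 = 4 − 1 = 3 completes the 4 across.
R3C1 = 14 − 10 = 4 completes the 14 down.
R3C2 = 9 − 4 = 5 completes the 9 across.

7 6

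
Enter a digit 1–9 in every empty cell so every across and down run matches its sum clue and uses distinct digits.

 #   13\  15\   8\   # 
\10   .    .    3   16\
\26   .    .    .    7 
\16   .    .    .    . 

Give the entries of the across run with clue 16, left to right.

16 in 2 cells must be {7,9}.
R2C3 = 4: the only remaining digit allowed by both the 26 across and the 8 down.
R3C3 = 8 − 7 = 1 completes the 8 down.
R3C4 = 16 − 7 = 9 completes the 16 down.
No cell is forced outright now. R2C2 can only be 6 or 9 (the digits allowed by both its 26 across and its 15 down). If R2C2 = 6: that forces R2C1 = 9, after which R3C1 would have to be in {2,4} for the 16 across but in {1,3} for the 13 down — contradiction. So R2C2 = 9.
R2C1 = 26 − 20 = 6 completes the 26 across.
Nothing is forced directly, so branch on R3C1, whose candidates are 2 or 4. If R3C1 = 4: then R1C1 would have to be in {1,2,5,6} for the 10 across but in {3} for the 13 down — contradiction. So R3C1 = 2.
R1C1 = 13 − 8 = 5 completes the 13 down.
R1C2 = 10 − 8 = 2 completes the 10 across.
R3C2 = 16 − 12 = 4 completes the 16 across.

2 4 1 9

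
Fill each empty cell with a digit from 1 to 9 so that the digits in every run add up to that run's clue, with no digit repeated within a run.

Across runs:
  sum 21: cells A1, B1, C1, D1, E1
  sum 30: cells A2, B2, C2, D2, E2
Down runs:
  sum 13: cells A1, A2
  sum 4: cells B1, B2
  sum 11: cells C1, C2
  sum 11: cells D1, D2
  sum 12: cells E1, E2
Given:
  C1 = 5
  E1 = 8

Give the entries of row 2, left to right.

9 3 6 8 4

4 in 2 cells must be {1,3}.
A1 = 4: the only remaining digit allowed by both the 21 across and the 13 down.
Given what's placed, D1 must be 3 to fit the 21 across and 11 down.
A2 = 13 − 4 = 9 completes the 13 down.
C2 = 11 − 5 = 6 completes the 11 down.
D2 = 11 − 3 = 8 completes the 11 down.
E2 = 12 − 8 = 4 completes the 12 down.
B1 = 21 − 20 = 1 completes the 21 across.
B2 = 30 − 27 = 3 completes the 30 across.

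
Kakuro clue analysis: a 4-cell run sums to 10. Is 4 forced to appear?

Yes

The only way to make 10 from 4 distinct digits is {1,2,3,4}, which contains 4.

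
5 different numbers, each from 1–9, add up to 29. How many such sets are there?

5 distinct digits from 1–9 sum between 15 and 35.

8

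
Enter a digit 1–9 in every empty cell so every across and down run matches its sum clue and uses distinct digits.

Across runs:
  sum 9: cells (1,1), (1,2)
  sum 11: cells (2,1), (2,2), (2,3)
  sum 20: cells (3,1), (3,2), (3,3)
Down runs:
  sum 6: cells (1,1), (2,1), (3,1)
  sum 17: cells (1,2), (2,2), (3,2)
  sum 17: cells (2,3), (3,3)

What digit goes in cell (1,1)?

6 in 3 cells must be {1,2,3}; 17 in 2 cells must be {8,9}.
Only 8 fits (2,3) under both its across sum 11 and down sum 17.
The 20 across and the 6 down share only 3, so (3,1) = 3.
(3,3) = 17 − 8 = 9 completes the 17 down.
(3,2) = 20 − 12 = 8 completes the 20 across.
(2,2) = 2: the only remaining digit allowed by both the 11 across and the 17 down.
(1,2) = 17 − 10 = 7 completes the 17 down.
(2,1) = 11 − 10 = 1 completes the 11 across.
(1,1) = 9 − 7 = 2 completes the 9 across.

2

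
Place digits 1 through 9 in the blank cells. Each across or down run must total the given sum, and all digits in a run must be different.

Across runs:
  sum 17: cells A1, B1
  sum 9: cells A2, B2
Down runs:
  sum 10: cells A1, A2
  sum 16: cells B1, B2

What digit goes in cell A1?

17 in 2 cells must be {8,9}; 16 in 2 cells must be {7,9}.
The 17 across and the 16 down share only 9, so B1 = 9.
B2 = 16 − 9 = 7 completes the 16 down.
A1 = 17 − 9 = 8 completes the 17 across.
A2 = 9 − 7 = 2 completes the 9 across.

8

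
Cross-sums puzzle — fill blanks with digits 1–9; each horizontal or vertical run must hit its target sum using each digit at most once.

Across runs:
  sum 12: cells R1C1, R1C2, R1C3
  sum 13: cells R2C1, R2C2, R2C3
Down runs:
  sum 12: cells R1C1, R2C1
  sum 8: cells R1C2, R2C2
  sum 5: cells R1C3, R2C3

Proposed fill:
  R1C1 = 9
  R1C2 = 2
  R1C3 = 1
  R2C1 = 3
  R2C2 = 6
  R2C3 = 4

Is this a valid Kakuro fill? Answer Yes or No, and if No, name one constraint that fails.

Across: 9+2+1=12; 3+6+4=13. Down: 9+3=12; 2+6=8; 1+4=5. No digit repeats within any run.

Yes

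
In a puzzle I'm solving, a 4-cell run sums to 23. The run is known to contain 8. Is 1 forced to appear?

No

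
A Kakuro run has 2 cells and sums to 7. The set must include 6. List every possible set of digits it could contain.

{1,6}

2 distinct digits from 1–9 sum between 3 and 17.
Keeping only sets containing 6.
Only one set works: {1,6}.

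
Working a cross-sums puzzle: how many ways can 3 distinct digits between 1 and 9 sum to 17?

7

3 distinct digits from 1–9 sum between 6 and 24.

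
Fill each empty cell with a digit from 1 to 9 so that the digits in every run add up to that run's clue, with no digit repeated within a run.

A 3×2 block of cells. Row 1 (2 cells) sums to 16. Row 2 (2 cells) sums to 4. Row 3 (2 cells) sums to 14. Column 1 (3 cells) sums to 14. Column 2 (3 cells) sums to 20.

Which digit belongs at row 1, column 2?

9

16 in 2 cells must be {7,9}; 4 in 2 cells must be {1,3}.
The 4 across and the 20 down share only 3, so (2,2) = 3.
Given what's placed, (1,2) must be 9 to fit the 16 across and 20 down.
(2,1) = 4 − 3 = 1 completes the 4 across.
(3,2) = 20 − 12 = 8 completes the 20 down.
(1,1) = 16 − 9 = 7 completes the 16 across.
(3,1) = 14 − 8 = 6 completes the 14 across.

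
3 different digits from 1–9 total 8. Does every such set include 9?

No

Counterexample: {1,2,5} sums to 8 without using 9.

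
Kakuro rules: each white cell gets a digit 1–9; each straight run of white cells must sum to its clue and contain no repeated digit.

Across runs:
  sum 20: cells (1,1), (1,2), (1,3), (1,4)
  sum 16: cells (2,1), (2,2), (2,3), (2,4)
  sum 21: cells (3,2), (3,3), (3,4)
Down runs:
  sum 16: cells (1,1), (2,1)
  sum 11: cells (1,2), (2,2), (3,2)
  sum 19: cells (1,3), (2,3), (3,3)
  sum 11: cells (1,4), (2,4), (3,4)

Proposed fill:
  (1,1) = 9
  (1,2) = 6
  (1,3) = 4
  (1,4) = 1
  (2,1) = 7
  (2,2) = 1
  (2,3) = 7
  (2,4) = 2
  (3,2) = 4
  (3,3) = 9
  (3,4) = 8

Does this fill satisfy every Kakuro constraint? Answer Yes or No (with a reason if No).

No — the across run (2,1)–(2,4) sums to 17, not 16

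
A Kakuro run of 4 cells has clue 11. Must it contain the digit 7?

The only way to make 11 from 4 distinct digits is {1,2,3,5}, which does not contain 7.

No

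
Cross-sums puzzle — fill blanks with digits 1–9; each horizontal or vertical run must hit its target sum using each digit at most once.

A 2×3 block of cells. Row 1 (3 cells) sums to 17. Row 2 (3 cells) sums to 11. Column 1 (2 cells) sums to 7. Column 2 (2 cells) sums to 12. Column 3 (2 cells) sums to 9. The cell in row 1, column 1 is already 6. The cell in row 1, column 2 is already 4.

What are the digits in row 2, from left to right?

1 8 2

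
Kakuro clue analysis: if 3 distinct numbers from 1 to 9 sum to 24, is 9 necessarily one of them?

Yes

The only way to make 24 from 3 distinct digits is {7,8,9}, which contains 9.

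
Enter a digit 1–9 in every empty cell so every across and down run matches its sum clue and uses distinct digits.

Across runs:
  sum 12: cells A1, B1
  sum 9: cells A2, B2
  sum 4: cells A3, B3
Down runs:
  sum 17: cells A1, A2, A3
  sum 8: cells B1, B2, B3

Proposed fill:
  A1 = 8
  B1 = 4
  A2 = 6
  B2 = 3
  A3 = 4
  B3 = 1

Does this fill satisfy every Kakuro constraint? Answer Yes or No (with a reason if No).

No — the down run A1–A3 sums to 18, not 17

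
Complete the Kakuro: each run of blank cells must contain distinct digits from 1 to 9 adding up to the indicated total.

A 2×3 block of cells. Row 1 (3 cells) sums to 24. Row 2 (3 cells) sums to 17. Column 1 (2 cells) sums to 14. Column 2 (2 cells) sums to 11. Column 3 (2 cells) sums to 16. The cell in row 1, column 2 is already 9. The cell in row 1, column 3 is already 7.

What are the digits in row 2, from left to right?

6 2 9

24 in 3 cells must be {7,8,9}; 16 in 2 cells must be {7,9}.
(1,1) = 24 − 16 = 8 completes the 24 across.
(2,1) = 14 − 8 = 6 completes the 14 down.
(2,2) = 11 − 9 = 2 completes the 11 down.
(2,3) = 17 − 8 = 9 completes the 17 across.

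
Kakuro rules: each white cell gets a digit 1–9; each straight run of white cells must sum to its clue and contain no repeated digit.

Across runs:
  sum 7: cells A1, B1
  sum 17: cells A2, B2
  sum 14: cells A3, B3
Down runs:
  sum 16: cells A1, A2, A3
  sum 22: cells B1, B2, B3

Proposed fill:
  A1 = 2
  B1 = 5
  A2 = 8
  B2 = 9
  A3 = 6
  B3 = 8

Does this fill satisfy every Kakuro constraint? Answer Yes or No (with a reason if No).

Yes

Across: 2+5=7; 8+9=17; 6+8=14. Down: 2+8+6=16; 5+9+8=22. No digit repeats within any run.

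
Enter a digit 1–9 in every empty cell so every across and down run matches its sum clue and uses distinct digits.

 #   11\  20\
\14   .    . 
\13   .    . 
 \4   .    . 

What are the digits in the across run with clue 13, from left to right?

4, 9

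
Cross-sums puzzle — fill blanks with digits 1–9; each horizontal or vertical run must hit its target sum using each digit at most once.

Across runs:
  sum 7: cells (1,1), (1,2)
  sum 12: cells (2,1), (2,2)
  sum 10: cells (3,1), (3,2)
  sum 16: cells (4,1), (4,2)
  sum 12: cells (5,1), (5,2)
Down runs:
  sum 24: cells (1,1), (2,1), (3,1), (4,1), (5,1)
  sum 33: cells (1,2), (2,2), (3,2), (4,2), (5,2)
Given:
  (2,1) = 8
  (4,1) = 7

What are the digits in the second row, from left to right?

8, 4

16 in 2 cells must be {7,9}.
(2,2) = 12 − 8 = 4 completes the 12 across.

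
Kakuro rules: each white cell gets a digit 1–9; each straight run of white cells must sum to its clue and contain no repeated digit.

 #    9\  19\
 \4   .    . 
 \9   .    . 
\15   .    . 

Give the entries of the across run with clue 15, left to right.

6 9

4 in 2 cells must be {1,3}.
The 4 across and the 19 down share only 3, so R1C2 = 3.
Given what's placed, R2C2 must be 7 to fit the 9 across and 19 down.
R3C1 = 6: only digit in both the 15-across and 9-down candidate sets.
R3C2 = 15 − 6 = 9 completes the 15 across.
R1C1 = 4 − 3 = 1 completes the 4 across.
R2C1 = 9 − 7 = 2 completes the 9 across.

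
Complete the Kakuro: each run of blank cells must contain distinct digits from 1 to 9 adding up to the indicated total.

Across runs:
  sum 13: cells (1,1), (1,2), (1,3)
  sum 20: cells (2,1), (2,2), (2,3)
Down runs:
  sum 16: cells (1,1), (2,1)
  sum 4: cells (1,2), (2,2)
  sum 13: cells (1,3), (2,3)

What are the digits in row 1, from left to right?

16 in 2 cells must be {7,9}; 4 in 2 cells must be {1,3}.
The 20 across and the 4 down share only 3, so (2,2) = 3.
(1,2) = 4 − 3 = 1 completes the 4 down.
Given what's placed, (2,1) must be 9 to fit the 20 across and 16 down.
(2,3) = 20 − 12 = 8 completes the 20 across.
(1,1) = 16 − 9 = 7 completes the 16 down.
(1,3) = 13 − 8 = 5 completes the 13 across.

7 1 5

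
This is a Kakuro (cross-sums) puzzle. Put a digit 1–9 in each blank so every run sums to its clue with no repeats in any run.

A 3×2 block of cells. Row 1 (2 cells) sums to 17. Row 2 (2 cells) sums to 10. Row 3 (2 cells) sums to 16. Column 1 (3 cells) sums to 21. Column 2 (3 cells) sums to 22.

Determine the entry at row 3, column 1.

17 in 2 cells must be {8,9}; 16 in 2 cells must be {7,9}.
Nothing is forced directly, so branch on (3,2), whose candidates are 7 or 9. If (3,2) = 9: that forces (1,2) = 8, after which (2,2) would have to be in {1,2,3,4,6,7,8,9} for the 10 across but in {5} for the 22 down — contradiction. So (3,2) = 7.
Given what's placed, (1,2) must be 9 to fit the 17 across and 22 down.
(2,2) = 22 − 16 = 6 completes the 22 down.
(3,1) = 16 − 7 = 9 completes the 16 across.
(1,1) = 17 − 9 = 8 completes the 17 across.
(2,1) = 10 − 6 = 4 completes the 10 across.

9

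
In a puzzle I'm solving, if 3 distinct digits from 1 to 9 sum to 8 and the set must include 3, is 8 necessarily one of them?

No

The only way to make 8 from 3 distinct digits under that restriction is {1,3,4}, which does not contain 8.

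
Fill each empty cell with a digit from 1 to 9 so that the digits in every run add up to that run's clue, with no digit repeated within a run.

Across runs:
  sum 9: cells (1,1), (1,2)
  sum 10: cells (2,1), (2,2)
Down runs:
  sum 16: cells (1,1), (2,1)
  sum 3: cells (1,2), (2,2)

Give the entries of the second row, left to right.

16 in 2 cells must be {7,9}; 3 in 2 cells must be {1,2}.
The 9 across and the 16 down share only 7, so (1,1) = 7.
(1,2) = 9 − 7 = 2 completes the 9 across.
(2,1) = 16 − 7 = 9 completes the 16 down.
(2,2) = 10 − 9 = 1 completes the 10 across.

9, 1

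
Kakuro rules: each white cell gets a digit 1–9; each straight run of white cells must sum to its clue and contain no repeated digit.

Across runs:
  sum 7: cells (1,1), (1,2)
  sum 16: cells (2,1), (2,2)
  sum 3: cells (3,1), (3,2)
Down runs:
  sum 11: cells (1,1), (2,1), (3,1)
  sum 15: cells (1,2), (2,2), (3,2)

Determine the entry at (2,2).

9

16 in 2 cells must be {7,9}; 3 in 2 cells must be {1,2}.
The 16 across and the 11 down share only 7, so (2,1) = 7.
(2,2) = 16 − 7 = 9 completes the 16 across.
Given what's placed, (3,1) must be 1 to fit the 3 across and 11 down.
(3,2) = 3 − 1 = 2 completes the 3 across.
(1,1) = 11 − 8 = 3 completes the 11 down.
(1,2) = 7 − 3 = 4 completes the 7 across.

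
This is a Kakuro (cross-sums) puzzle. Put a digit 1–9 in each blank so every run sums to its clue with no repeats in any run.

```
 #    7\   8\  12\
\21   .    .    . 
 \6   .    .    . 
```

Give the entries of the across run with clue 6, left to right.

2 1 3

6 in 3 cells must be {1,2,3}.
The 6 across and the 12 down share only 3, so R2C3 = 3.
R1C3 = 12 − 3 = 9 completes the 12 down.
Nothing is forced directly, so branch on R1C1, whose candidates are 4 or 5. If R1C1 = 4: then R1C2 would have to be in {8} for the 21 across but in {1,2,3,5,6,7} for the 8 down — contradiction. So R1C1 = 5.
R1C2 = 21 − 14 = 7 completes the 21 across.
R2C1 = 7 − 5 = 2 completes the 7 down.
R2C2 = 6 − 5 = 1 completes the 6 across.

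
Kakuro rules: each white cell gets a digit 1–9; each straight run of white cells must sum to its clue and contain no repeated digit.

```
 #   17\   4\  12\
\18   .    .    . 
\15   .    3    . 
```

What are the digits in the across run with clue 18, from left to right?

9, 1, 8

17 in 2 cells must be {8,9}; 4 in 2 cells must be {1,3}.
R1C2 = 4 − 3 = 1 completes the 4 down.
Given what's placed, R2C1 must be 8 to fit the 15 across and 17 down.
R2C3 = 15 − 11 = 4 completes the 15 across.
R1C1 = 17 − 8 = 9 completes the 17 down.
R1C3 = 18 − 10 = 8 completes the 18 across.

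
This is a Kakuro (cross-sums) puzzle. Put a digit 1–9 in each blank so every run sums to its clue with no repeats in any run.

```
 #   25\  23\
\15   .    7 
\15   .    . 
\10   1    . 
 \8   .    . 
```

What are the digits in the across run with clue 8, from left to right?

R1C1 = 15 − 7 = 8 completes the 15 across.
R3C2 = 10 − 1 = 9 completes the 10 across.
R4C1 = 7: the only remaining digit allowed by both the 8 across and the 25 down.
R4C2 = 8 − 7 = 1 completes the 8 across.
R2C1 = 25 − 16 = 9 completes the 25 down.
R2C2 = 15 − 9 = 6 completes the 15 across.

7 1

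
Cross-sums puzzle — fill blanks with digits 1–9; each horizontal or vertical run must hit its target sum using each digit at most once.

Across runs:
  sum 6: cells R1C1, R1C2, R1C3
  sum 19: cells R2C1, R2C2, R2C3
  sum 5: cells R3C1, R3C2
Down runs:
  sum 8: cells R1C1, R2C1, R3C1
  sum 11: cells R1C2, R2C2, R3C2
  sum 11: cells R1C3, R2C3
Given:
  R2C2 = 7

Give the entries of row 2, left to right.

3, 7, 9

6 in 3 cells must be {1,2,3}.
Nothing is forced directly, so branch on R1C2, whose candidates are 1 or 3. If R1C2 = 1: that forces R3C2 = 3, R3C1 = 2, after which R1C1 would have to be in {2,3} for the 6 across but in {1,5} for the 8 down — contradiction. So R1C2 = 3.
Given what's placed, R1C3 must be 2 to fit the 6 across and 11 down.
R2C3 = 11 − 2 = 9 completes the 11 down.
R3C2 = 11 − 10 = 1 completes the 11 down.
R1C1 = 6 − 5 = 1 completes the 6 across.
R2C1 = 19 − 16 = 3 completes the 19 across.
R3C1 = 5 − 1 = 4 completes the 5 across.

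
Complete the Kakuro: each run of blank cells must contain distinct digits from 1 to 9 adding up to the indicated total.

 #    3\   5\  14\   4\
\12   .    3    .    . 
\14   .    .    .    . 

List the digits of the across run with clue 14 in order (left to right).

1, 2, 8, 3

3 in 2 cells must be {1,2}; 4 in 2 cells must be {1,3}.
R1C3 = 6: the only remaining digit allowed by both the 12 across and the 14 down.
R1C4 = 1: the only remaining digit allowed by both the 12 across and the 4 down.
R2C2 = 5 − 3 = 2 completes the 5 down.
R2C3 = 14 − 6 = 8 completes the 14 down.
R2C4 = 4 − 1 = 3 completes the 4 down.
R1C1 = 12 − 10 = 2 completes the 12 across.
R2C1 = 14 − 13 = 1 completes the 14 across.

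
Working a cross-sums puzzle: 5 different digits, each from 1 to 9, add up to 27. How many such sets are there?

11

5 distinct digits from 1–9 sum between 15 and 35.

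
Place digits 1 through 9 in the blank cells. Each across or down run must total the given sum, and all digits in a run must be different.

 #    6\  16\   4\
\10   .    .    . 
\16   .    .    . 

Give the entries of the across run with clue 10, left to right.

16 in 2 cells must be {7,9}; 4 in 2 cells must be {1,3}.
The 10 across and the 16 down share only 7, so R1C2 = 7.
Given what's placed, R1C3 must be 1 to fit the 10 across and 4 down.
R2C2 = 16 − 7 = 9 completes the 16 down.
R2C3 = 4 − 1 = 3 completes the 4 down.
R1C1 = 10 − 8 = 2 completes the 10 across.
R2C1 = 16 − 12 = 4 completes the 16 across.

2, 7, 1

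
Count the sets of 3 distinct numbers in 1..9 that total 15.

8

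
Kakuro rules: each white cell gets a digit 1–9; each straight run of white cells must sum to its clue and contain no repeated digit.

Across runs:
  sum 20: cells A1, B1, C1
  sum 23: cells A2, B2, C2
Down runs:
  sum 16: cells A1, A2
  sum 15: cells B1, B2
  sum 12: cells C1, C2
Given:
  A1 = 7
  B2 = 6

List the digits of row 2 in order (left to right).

23 in 3 cells must be {6,8,9}; 16 in 2 cells must be {7,9}.
B1 = 15 − 6 = 9 completes the 15 down.
C1 = 20 − 16 = 4 completes the 20 across.
A2 = 16 − 7 = 9 completes the 16 down.
C2 = 23 − 15 = 8 completes the 23 across.

9 6 8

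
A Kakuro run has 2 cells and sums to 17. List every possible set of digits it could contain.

2 distinct digits from 1–9 sum between 3 and 17.
Only one set works: {8,9}.

{8,9}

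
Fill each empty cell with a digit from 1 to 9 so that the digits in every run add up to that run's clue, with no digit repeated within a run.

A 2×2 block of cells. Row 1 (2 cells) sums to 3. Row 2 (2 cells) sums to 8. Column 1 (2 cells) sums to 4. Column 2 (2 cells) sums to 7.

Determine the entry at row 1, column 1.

1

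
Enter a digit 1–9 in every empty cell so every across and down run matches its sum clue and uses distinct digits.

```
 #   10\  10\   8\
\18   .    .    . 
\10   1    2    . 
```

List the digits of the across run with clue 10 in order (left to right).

R1C1 = 10 − 1 = 9 completes the 10 down.
R1C2 = 10 − 2 = 8 completes the 10 down.
R1C3 = 18 − 17 = 1 completes the 18 across.
R2C3 = 10 − 3 = 7 completes the 10 across.

1 2 7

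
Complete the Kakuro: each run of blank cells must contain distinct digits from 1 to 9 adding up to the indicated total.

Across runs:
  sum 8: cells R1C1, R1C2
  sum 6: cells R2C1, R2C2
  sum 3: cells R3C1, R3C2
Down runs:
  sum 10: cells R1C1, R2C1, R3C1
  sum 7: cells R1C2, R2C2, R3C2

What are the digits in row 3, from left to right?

3 in 2 cells must be {1,2}; 7 in 3 cells must be {1,2,4}.
Nothing is forced directly, so branch on R1C2, whose candidates are 1 or 2. If R1C2 = 2: that forces R1C1 = 6, R2C1 = 1, after which R2C2 would have to be in {5} for the 6 across but in {1,4} for the 7 down — contradiction. So R1C2 = 1.
R1C1 = 8 − 1 = 7 completes the 8 across.
Given what's placed, R3C2 must be 2 to fit the 3 across and 7 down.
R2C2 = 7 − 3 = 4 completes the 7 down.
R3C1 = 3 − 2 = 1 completes the 3 across.
R2C1 = 6 − 4 = 2 completes the 6 across.

1 2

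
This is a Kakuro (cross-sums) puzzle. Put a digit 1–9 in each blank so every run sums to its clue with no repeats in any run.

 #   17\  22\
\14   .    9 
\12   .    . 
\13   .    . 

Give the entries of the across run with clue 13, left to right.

8, 5

R1C1 = 14 − 9 = 5 completes the 14 across.
Nothing is forced directly, so branch on R2C2, whose candidates are 5 or 7 or 8. If R2C2 = 5: then R2C1 would have to be in {7} for the 12 across but in {3,4,8,9} for the 17 down — contradiction. If R2C2 = 7: then R2C1 would have to be in {5} for the 12 across but in {3,4,8,9} for the 17 down — contradiction. So R2C2 = 8.
R2C1 = 12 − 8 = 4 completes the 12 across.
R3C1 = 17 − 9 = 8 completes the 17 down.
R3C2 = 13 − 8 = 5 completes the 13 across.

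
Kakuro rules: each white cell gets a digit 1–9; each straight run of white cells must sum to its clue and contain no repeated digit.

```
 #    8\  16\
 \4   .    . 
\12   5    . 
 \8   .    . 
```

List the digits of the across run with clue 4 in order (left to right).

4 in 2 cells must be {1,3}.
Given what's placed, R1C1 must be 1 to fit the 4 across and 8 down.
R1C2 = 4 − 1 = 3 completes the 4 across.
R2C2 = 12 − 5 = 7 completes the 12 across.
R3C1 = 8 − 6 = 2 completes the 8 down.
R3C2 = 8 − 2 = 6 completes the 8 across.

1, 3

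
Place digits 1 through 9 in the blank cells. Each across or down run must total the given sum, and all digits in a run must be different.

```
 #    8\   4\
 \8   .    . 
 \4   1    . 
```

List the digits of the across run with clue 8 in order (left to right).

4 in 2 cells must be {1,3}.
R1C1 = 8 − 1 = 7 completes the 8 down.
R1C2 = 8 − 7 = 1 completes the 8 across.
R2C2 = 4 − 1 = 3 completes the 4 across.

7 1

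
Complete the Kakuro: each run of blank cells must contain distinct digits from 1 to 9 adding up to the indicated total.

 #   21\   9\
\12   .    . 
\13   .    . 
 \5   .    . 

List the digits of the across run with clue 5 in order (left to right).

The 5 across and the 21 down share only 4, so R3C1 = 4.
R3C2 = 5 − 4 = 1 completes the 5 across.
Nothing is forced directly, so branch on R1C1, whose candidates are 8 or 9. If R1C1 = 8: then R1C2 would have to be in {4} for the 12 across but in {2,3,5,6} for the 9 down — contradiction. So R1C1 = 9.
R1C2 = 12 − 9 = 3 completes the 12 across.
R2C1 = 21 − 13 = 8 completes the 21 down.
R2C2 = 13 − 8 = 5 completes the 13 across.

4 1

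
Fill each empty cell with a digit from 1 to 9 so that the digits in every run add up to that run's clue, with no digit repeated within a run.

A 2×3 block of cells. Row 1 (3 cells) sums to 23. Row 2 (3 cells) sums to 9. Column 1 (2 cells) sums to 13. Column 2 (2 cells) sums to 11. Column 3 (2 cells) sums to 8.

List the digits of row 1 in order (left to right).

9 8 6

23 in 3 cells must be {6,8,9}.
The 23 across and the 8 down share only 6, so (1,3) = 6.
(2,3) = 8 − 6 = 2 completes the 8 down.
Nothing is forced directly, so branch on (2,1), whose candidates are 4 or 6. If (2,1) = 6: then (1,1) would have to be in {8,9} for the 23 across but in {7} for the 13 down — contradiction. So (2,1) = 4.
(1,1) = 13 − 4 = 9 completes the 13 down.
(1,2) = 23 − 15 = 8 completes the 23 across.
(2,2) = 9 − 6 = 3 completes the 9 across.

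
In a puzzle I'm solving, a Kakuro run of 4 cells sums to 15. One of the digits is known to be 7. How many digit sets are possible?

2

4 distinct digits from 1–9 sum between 10 and 30.
Keeping only sets containing 7.
Enumerating: {1,2,5,7}, {1,3,4,7}.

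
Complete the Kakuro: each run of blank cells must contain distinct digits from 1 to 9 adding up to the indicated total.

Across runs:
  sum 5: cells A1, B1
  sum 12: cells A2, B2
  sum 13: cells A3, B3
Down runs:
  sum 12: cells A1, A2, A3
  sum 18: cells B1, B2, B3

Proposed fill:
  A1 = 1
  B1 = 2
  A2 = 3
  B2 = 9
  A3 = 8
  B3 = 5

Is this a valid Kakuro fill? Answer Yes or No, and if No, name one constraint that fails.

No — the across run A1–B1 sums to 3, not 5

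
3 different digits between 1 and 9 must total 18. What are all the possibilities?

{1,8,9}; {2,7,9}; {3,6,9}; {3,7,8}; {4,5,9}; {4,6,8}; {5,6,7}

3 distinct digits from 1–9 sum between 6 and 24.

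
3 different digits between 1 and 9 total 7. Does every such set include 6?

The only way to make 7 from 3 distinct digits is {1,2,4}, which does not contain 6.

No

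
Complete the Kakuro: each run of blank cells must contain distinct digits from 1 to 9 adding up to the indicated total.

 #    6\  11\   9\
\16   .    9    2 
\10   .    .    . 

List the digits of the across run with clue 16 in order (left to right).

R1C1 = 16 − 11 = 5 completes the 16 across.
R2C1 = 6 − 5 = 1 completes the 6 down.
R2C2 = 11 − 9 = 2 completes the 11 down.
R2C3 = 10 − 3 = 7 completes the 10 across.

5 9 2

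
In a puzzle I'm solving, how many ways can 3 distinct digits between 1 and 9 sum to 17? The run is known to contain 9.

3

3 distinct digits from 1–9 sum between 6 and 24.
Keeping only sets containing 9.
Enumerating: {1,7,9}, {2,6,9}, {3,5,9}.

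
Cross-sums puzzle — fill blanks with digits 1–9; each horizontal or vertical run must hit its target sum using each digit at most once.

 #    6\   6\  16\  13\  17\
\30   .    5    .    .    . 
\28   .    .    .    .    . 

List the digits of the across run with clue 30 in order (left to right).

16 in 2 cells must be {7,9}; 17 in 2 cells must be {8,9}.
R2C2 = 6 − 5 = 1 completes the 6 down.
No cell is forced outright now. R2C1 can only be 4 or 5 (the digits allowed by both its 28 across and its 6 down). If R2C1 = 4: that forces R1C1 = 2, R1C3 = 9, R1C5 = 8, after which R2C3 would have to be in {6,8,9} for the 28 across but in {7} for the 16 down — contradiction. So R2C1 = 5.
R1C1 = 6 − 5 = 1 completes the 6 down.
R2C5 = 9: the only remaining digit allowed by both the 28 across and the 17 down.
R1C5 = 17 − 9 = 8 completes the 17 down.
Given what's placed, R2C3 must be 7 to fit the 28 across and 16 down.
R2C4 = 28 − 22 = 6 completes the 28 across.
R1C3 = 16 − 7 = 9 completes the 16 down.
R1C4 = 30 − 23 = 7 completes the 30 across.

1 5 9 7 8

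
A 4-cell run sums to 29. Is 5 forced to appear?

Yes

The only way to make 29 from 4 distinct digits is {5,7,8,9}, which contains 5.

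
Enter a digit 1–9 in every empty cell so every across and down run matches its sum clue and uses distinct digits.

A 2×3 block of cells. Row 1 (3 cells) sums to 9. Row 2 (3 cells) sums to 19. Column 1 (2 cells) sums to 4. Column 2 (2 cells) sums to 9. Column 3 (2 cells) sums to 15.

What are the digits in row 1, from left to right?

4 in 2 cells must be {1,3}.
The 9 across and the 15 down share only 6, so (1,3) = 6.
The 19 across and the 4 down share only 3, so (2,1) = 3.
(2,2) = 7: the only remaining digit allowed by both the 19 across and the 9 down.
(2,3) = 19 − 10 = 9 completes the 19 across.
(1,1) = 4 − 3 = 1 completes the 4 down.
(1,2) = 9 − 7 = 2 completes the 9 across.

1 2 6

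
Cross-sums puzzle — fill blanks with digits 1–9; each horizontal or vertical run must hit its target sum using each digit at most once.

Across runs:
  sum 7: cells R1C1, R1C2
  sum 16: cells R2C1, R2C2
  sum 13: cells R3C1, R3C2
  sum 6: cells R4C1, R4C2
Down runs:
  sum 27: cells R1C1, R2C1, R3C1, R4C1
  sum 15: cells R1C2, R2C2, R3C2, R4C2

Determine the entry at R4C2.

16 in 2 cells must be {7,9}.
Nothing is forced directly, so branch on R2C1, whose candidates are 7 or 9. If R2C1 = 7: that forces R2C2 = 9, after which R3C2 would have to be in {4,5,6,7,8,9} for the 13 across but in {1,2,3} for the 15 down — contradiction. So R2C1 = 9.
R2C2 = 16 − 9 = 7 completes the 16 across.
Nothing is forced directly, so branch on R3C2, whose candidates are 4 or 5. If R3C2 = 4: then R3C1 would have to be in {9} for the 13 across but in {3,4,5,6,7,8} for the 27 down — contradiction. So R3C2 = 5.
R3C1 = 13 − 5 = 8 completes the 13 across.
R4C1 = 4: the only remaining digit allowed by both the 6 across and the 27 down.
R4C2 = 6 − 4 = 2 completes the 6 across.

2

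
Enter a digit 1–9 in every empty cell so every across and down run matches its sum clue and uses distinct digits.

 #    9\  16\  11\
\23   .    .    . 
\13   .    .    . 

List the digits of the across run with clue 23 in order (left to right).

8 9 6

23 in 3 cells must be {6,8,9}; 16 in 2 cells must be {7,9}.
The 23 across and the 16 down share only 9, so R1C2 = 9.
R2C2 = 16 − 9 = 7 completes the 16 down.
Nothing is forced directly, so branch on R1C1, whose candidates are 6 or 8. If R1C1 = 6: that forces R1C3 = 8, after which R2C1 would have to be in {1,2,4,5} for the 13 across but in {3} for the 9 down — contradiction. So R1C1 = 8.
R1C3 = 23 − 17 = 6 completes the 23 across.
R2C1 = 9 − 8 = 1 completes the 9 down.
R2C3 = 13 − 8 = 5 completes the 13 across.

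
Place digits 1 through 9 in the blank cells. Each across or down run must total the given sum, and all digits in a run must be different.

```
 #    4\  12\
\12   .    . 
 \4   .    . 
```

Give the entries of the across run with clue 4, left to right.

1 3

4 in 2 cells must be {1,3}.
The 12 across and the 4 down share only 3, so R1C1 = 3.
R1C2 = 12 − 3 = 9 completes the 12 across.
R2C1 = 4 − 3 = 1 completes the 4 down.
R2C2 = 4 − 1 = 3 completes the 4 across.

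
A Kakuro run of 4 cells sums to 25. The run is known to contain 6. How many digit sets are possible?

3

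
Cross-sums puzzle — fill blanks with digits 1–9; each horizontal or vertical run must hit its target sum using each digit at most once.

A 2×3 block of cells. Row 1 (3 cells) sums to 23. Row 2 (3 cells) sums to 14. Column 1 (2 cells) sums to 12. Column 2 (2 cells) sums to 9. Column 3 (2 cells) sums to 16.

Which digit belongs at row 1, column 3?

9

23 in 3 cells must be {6,8,9}; 16 in 2 cells must be {7,9}.
The 23 across and the 16 down share only 9, so (1,3) = 9.
(2,3) = 16 − 9 = 7 completes the 16 down.
Given what's placed, (1,1) must be 8 to fit the 23 across and 12 down.
(1,2) = 23 − 17 = 6 completes the 23 across.
(2,1) = 12 − 8 = 4 completes the 12 down.
(2,2) = 14 − 11 = 3 completes the 14 across.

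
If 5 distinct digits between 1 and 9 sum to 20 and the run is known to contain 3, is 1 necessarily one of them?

No

Counterexample: {2,3,4,5,6} sums to 20 under that restriction without using 1.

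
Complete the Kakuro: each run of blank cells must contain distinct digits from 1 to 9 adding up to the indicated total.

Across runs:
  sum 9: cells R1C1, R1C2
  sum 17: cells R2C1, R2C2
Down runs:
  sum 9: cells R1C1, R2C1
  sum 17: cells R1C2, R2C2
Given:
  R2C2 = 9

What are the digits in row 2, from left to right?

8 9

17 in 2 cells must be {8,9}.
R1C2 = 17 − 9 = 8 completes the 17 down.
R2C1 = 17 − 9 = 8 completes the 17 across.
R1C1 = 9 − 8 = 1 completes the 9 across.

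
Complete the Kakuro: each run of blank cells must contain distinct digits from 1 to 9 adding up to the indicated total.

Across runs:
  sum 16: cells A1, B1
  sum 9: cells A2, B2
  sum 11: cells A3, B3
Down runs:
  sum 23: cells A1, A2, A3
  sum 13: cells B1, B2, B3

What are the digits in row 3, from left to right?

16 in 2 cells must be {7,9}; 23 in 3 cells must be {6,8,9}.
The 16 across and the 23 down share only 9, so A1 = 9.
B1 = 16 − 9 = 7 completes the 16 across.
Nothing is forced directly, so branch on A2, whose candidates are 6 or 8. If A2 = 6: then B2 would have to be in {3} for the 9 across but in {1,2,4,5} for the 13 down — contradiction. So A2 = 8.
B2 = 9 − 8 = 1 completes the 9 across.
A3 = 23 − 17 = 6 completes the 23 down.
B3 = 11 − 6 = 5 completes the 11 across.

6, 5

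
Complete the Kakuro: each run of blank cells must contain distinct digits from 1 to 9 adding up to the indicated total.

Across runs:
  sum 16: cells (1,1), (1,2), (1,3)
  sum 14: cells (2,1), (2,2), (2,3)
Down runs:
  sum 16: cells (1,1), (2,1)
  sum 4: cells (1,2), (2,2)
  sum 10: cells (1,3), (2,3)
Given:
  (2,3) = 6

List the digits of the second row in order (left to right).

16 in 2 cells must be {7,9}; 4 in 2 cells must be {1,3}.
(1,3) = 10 − 6 = 4 completes the 10 down.
(2,1) = 7: the only remaining digit allowed by both the 14 across and the 16 down.
(2,2) = 14 − 13 = 1 completes the 14 across.
(1,1) = 16 − 7 = 9 completes the 16 down.
(1,2) = 16 − 13 = 3 completes the 16 across.

7, 1, 6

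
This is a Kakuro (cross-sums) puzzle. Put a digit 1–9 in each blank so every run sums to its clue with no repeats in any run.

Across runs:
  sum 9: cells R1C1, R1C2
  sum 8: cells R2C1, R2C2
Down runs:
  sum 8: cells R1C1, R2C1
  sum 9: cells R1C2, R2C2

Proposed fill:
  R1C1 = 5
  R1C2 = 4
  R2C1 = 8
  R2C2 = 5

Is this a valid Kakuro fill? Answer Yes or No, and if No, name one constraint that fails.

No — the down run R1C1–R2C1 sums to 13, not 8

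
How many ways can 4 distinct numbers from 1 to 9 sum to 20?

12

4 distinct digits from 1–9 sum between 10 and 30.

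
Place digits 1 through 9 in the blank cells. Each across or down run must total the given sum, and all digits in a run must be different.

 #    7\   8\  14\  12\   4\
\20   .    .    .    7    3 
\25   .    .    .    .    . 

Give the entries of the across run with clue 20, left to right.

4 in 2 cells must be {1,3}.
Given what's placed, R1C3 must be 5 to fit the 20 across and 14 down.
R2C3 = 14 − 5 = 9 completes the 14 down.
R2C4 = 12 − 7 = 5 completes the 12 down.
R2C5 = 4 − 3 = 1 completes the 4 down.
Given what's placed, R1C2 must be 1 to fit the 20 across and 8 down.
R2C2 = 8 − 1 = 7 completes the 8 down.
R1C1 = 20 − 16 = 4 completes the 20 across.

4 1 5 7 3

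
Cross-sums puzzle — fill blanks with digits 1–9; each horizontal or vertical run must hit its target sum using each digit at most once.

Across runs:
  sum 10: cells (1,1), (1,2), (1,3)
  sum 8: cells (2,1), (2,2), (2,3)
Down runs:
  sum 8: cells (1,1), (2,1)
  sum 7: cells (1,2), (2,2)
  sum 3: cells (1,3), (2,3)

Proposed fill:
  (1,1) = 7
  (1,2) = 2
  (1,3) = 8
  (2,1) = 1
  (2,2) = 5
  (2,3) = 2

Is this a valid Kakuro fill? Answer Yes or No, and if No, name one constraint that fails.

No — the across run (1,1)–(1,3) sums to 17, not 10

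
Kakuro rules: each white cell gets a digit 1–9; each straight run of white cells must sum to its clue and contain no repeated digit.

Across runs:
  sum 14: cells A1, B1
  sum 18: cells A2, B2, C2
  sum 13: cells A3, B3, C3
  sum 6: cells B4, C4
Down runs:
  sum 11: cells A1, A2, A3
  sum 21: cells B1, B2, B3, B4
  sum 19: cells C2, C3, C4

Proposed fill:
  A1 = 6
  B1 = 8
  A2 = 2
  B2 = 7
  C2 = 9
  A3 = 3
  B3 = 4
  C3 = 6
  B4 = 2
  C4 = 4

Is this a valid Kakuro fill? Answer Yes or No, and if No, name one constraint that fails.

Across: 6+8=14; 2+7+9=18; 3+4+6=13; 2+4=6. Down: 6+2+3=11; 8+7+4+2=21; 9+6+4=19. No digit repeats within any run.

Yes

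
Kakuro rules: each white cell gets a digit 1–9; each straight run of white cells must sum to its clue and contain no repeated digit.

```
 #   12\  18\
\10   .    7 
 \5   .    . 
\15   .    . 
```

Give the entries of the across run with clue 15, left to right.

R1C1 = 10 − 7 = 3 completes the 10 across.
Nothing is forced directly, so branch on R2C2, whose candidates are 2 or 3. If R2C2 = 2: then R2C1 would have to be in {3} for the 5 across but in {1,2,4,5,7,8} for the 12 down — contradiction. So R2C2 = 3.
R2C1 = 5 − 3 = 2 completes the 5 across.
R3C1 = 12 − 5 = 7 completes the 12 down.
R3C2 = 15 − 7 = 8 completes the 15 across.

7, 8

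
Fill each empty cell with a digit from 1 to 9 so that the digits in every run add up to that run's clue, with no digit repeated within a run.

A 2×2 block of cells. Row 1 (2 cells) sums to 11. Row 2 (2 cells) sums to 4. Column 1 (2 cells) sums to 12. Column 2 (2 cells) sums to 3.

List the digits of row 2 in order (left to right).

4 in 2 cells must be {1,3}; 3 in 2 cells must be {1,2}.
The 11 across and the 3 down share only 2, so (1,2) = 2.
The 4 across and the 12 down share only 3, so (2,1) = 3.
(2,2) = 4 − 3 = 1 completes the 4 across.
(1,1) = 11 − 2 = 9 completes the 11 across.

3 1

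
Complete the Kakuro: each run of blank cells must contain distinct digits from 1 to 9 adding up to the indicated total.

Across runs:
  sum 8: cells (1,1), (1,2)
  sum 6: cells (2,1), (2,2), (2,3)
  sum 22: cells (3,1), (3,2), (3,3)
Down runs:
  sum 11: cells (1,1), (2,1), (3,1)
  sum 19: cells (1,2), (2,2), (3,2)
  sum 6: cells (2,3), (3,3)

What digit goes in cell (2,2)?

6 in 3 cells must be {1,2,3}.
Only 5 fits (3,3) under both its across sum 22 and down sum 6.
(2,3) = 6 − 5 = 1 completes the 6 down.
Given what's placed, (3,1) must be 8 to fit the 22 across and 11 down.
(3,2) = 22 − 13 = 9 completes the 22 across.
(2,1) = 2: the only remaining digit allowed by both the 6 across and the 11 down.
(2,2) = 6 − 3 = 3 completes the 6 across.

3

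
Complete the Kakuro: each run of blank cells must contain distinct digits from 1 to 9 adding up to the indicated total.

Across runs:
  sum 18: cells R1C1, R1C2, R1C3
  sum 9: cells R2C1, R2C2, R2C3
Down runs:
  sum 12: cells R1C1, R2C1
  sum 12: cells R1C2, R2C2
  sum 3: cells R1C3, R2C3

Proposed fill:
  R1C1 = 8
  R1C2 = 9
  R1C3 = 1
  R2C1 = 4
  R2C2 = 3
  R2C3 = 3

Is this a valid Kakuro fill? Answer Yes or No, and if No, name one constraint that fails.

No — the down run R1C3–R2C3 sums to 4, not 3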